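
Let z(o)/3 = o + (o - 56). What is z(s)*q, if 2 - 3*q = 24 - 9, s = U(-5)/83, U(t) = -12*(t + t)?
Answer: 57304/83 ≈ 690.41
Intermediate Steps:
U(t) = -24*t
s = 120/83 (s = -24*(-5)/83 = 120*(1/83) = 120/83 ≈ 1.4458)
q = -13/3 (q = ⅔ - (24 - 9)/3 = ⅔ - ⅓*15 = ⅔ - 5 = -13/3 ≈ -4.3333)
z(o) = -168 + 6*o (z(o) = 3*(o + (o - 56)) = 3*(o + (-56 + o)) = 3*(-56 + 2*o) = -168 + 6*o)
z(s)*q = (-168 + 6*(120/83))*(-13/3) = (-168 + 720/83)*(-13/3) = -13224/83*(-13/3) = 57304/83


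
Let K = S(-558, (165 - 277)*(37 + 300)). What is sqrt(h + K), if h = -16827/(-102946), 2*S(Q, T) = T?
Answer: I*sqrt(200001438630410)/102946 ≈ 137.37*I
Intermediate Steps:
S(Q, T) = T/2
K = -18872 (K = ((165 - 277)*(37 + 300))/2 = (-112*337)/2 = (1/2)*(-37744) = -18872)
h = 16827/102946 (h = -16827*(-1/102946) = 16827/102946 ≈ 0.16345)
sqrt(h + K) = sqrt(16827/102946 - 18872) = sqrt(-1942780085/102946) = I*sqrt(200001438630410)/102946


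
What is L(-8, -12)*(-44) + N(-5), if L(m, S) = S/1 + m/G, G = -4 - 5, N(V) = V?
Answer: 4355/9 ≈ 483.89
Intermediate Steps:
G = -9
L(m, S) = S - m/9 (L(m, S) = S/1 + m/(-9) = S*1 + m*(-⅑) = S - m/9)
L(-8, -12)*(-44) + N(-5) = (-12 - ⅑*(-8))*(-44) - 5 = (-12 + 8/9)*(-44) - 5 = -100/9*(-44) - 5 = 4400/9 - 5 = 4355/9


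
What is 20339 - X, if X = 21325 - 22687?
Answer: 21701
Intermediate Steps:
X = -1362
20339 - X = 20339 - 1*(-1362) = 20339 + 1362 = 21701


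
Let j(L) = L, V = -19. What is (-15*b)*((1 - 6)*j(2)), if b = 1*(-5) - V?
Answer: 2100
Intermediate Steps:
b = 14 (b = 1*(-5) - 1*(-19) = -5 + 19 = 14)
(-15*b)*((1 - 6)*j(2)) = (-15*14)*((1 - 6)*2) = -(-1050)*2 = -210*(-10) = 2100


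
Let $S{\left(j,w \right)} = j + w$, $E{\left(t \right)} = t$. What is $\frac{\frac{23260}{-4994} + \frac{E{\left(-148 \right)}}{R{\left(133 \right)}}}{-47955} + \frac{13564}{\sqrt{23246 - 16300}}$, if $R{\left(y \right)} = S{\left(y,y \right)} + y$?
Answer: $\frac{5009926}{47777710365} + \frac{6782 \sqrt{6946}}{3473} \approx 162.75$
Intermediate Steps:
$R{\left(y \right)} = 3 y$ ($R{\left(y \right)} = \left(y + y\right) + y = 2 y + y = 3 y$)
$\frac{\frac{23260}{-4994} + \frac{E{\left(-148 \right)}}{R{\left(133 \right)}}}{-47955} + \frac{13564}{\sqrt{23246 - 16300}} = \frac{\frac{23260}{-4994} - \frac{148}{3 \cdot 133}}{-47955} + \frac{13564}{\sqrt{23246 - 16300}} = \left(23260 \left(- \frac{1}{4994}\right) - \frac{148}{399}\right) \left(- \frac{1}{47955}\right) + \frac{13564}{\sqrt{6946}} = \left(- \frac{11630}{2497} - \frac{148}{399}\right) \left(- \frac{1}{47955}\right) + 13564 \frac{\sqrt{6946}}{6946} = \left(- \frac{11630}{2497} - \frac{148}{399}\right) \left(- \frac{1}{47955}\right) + \frac{6782 \sqrt{6946}}{3473} = \left(- \frac{5009926}{996303}\right) \left(- \frac{1}{47955}\right) + \frac{6782 \sqrt{6946}}{3473} = \frac{5009926}{47777710365} + \frac{6782 \sqrt{6946}}{3473}$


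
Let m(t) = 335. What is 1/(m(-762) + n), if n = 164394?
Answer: 1/164729 ≈ 6.0706e-6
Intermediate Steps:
1/(m(-762) + n) = 1/(335 + 164394) = 1/164729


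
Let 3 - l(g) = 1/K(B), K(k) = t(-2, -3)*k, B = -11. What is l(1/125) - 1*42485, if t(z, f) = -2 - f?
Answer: -467301/11 ≈ -42482.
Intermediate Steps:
K(k) = k (K(k) = (-2 - 1*(-3))*k = (-2 + 3)*k = 1*k = k)
l(g) = 34/11 (l(g) = 3 - 1/(-11) = 3 - 1*(-1/11) = 3 + 1/11 = 34/11)
l(1/125) - 1*42485 = 34/11 - 1*42485 = 34/11 - 42485 = -467301/11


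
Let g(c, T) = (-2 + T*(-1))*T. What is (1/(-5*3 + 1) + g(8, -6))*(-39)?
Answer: 13143/14 ≈ 938.79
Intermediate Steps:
g(c, T) = T*(-2 - T) (g(c, T) = (-2 - T)*T = T*(-2 - T))
(1/(-5*3 + 1) + g(8, -6))*(-39) = (1/(-5*3 + 1) - 1*(-6)*(2 - 6))*(-39) = (1/(-15 + 1) - 1*(-6)*(-4))*(-39) = (1/(-14) - 24)*(-39) = (-1/14 - 24)*(-39) = -337/14*(-39) = 13143/14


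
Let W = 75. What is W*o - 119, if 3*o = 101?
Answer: 2406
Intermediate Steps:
o = 101/3 (o = (⅓)*101 = 101/3 ≈ 33.667)
W*o - 119 = 75*(101/3) - 119 = 2525 - 119 = 2406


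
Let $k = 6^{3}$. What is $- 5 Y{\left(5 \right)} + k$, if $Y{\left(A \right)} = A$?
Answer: $191$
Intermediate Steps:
$k = 216$
$- 5 Y{\left(5 \right)} + k = \left(-5\right) 5 + 216 = -25 + 216 = 191$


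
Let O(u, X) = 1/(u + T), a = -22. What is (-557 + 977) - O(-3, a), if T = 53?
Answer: 20999/50 ≈ 419.98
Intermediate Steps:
O(u, X) = 1/(53 + u) (O(u, X) = 1/(u + 53) = 1/(53 + u))
(-557 + 977) - O(-3, a) = (-557 + 977) - 1/(53 - 3) = 420 - 1/50 = 20999/50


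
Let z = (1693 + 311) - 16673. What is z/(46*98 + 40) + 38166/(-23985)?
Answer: -58379437/12120420 ≈ -4.8166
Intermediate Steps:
z = -14669 (z = 2004 - 16673 = -14669)
z/(46*98 + 40) + 38166/(-23985) = -14669/(46*98 + 40) + 38166/(-23985) = -14669/(4508 + 40) + 38166*(-1/23985) = -14669/4548 - 12722/7995 = -58379437/12120420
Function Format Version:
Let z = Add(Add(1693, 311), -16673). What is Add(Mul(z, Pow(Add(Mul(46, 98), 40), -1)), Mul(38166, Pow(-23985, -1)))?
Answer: Rational(-58379437, 12120420) ≈ -4.8166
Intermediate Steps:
z = -14669 (z = Add(2004, -16673) = -14669)
Add(Mul(z, Pow(Add(Mul(46, 98), 40), -1)), Mul(38166, Pow(-23985, -1))) = Add(Mul(-14669, Pow(Add(Mul(46, 98), 40), -1)), Mul(38166, Pow(-23985, -1))) = Add(Mul(-14669, Pow(Add(4508, 40), -1)), Mul(38166, Rational(-1, 23985))) = Add(Mul(-14669, Pow(4548, -1)), Rational(-12722, 7995)) = Add(Mul(-14669, Rational(1, 4548)), Rational(-12722, 7995)) = Add(Rational(-14669, 4548), Rational(-12722, 7995)) = Rational(-58379437, 12120420)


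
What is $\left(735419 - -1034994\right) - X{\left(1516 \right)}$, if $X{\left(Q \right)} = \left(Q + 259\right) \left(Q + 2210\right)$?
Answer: $-4843237$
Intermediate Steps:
$X{\left(Q \right)} = \left(259 + Q\right) \left(2210 + Q\right)$
$\left(735419 - -1034994\right) - X{\left(1516 \right)} = \left(735419 - -1034994\right) - \left(572390 + 1516^{2} + 2469 \cdot 1516\right) = \left(735419 + 1034994\right) - \left(572390 + 2298256 + 3743004\right) = 1770413 - 6613650 = -4843237$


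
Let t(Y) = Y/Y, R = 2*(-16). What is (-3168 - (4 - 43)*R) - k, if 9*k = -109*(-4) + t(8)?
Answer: -40181/9 ≈ -4464.6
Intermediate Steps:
R = -32
t(Y) = 1
k = 437/9 (k = (-109*(-4) + 1)/9 = (436 + 1)/9 = (⅑)*437 = 437/9 ≈ 48.556)
(-3168 - (4 - 43)*R) - k = (-3168 - (4 - 43)*(-32)) - 1*437/9 = (-3168 - (-39)*(-32)) - 437/9 = (-3168 - 1*1248) - 437/9 = (-3168 - 1248) - 437/9 = -4416 - 437/9 = -40181/9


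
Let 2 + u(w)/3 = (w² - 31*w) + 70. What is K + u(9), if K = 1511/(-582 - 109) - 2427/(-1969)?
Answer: -531923912/1360579 ≈ -390.95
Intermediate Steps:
u(w) = 204 - 93*w + 3*w² (u(w) = -6 + 3*((w² - 31*w) + 70) = -6 + 3*(70 + w² - 31*w) = -6 + (210 - 93*w + 3*w²) = 204 - 93*w + 3*w²)
K = -1298102/1360579 (K = 1511/(-691) - 2427*(-1/1969) = 1511*(-1/691) + 2427/1969 = -1511/691 + 2427/1969 = -1298102/1360579 ≈ -0.95408)
K + u(9) = -1298102/1360579 + (204 - 93*9 + 3*9²) = -1298102/1360579 + (204 - 837 + 3*81) = -1298102/1360579 + (204 - 837 + 243) = -1298102/1360579 - 390 = -531923912/1360579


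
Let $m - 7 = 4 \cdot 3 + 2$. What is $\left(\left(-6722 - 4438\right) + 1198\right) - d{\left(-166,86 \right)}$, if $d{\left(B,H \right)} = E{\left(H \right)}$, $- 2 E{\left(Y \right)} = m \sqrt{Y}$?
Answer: $-9962 + \frac{21 \sqrt{86}}{2} \approx -9864.6$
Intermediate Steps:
$m = 21$ ($m = 7 + \left(4 \cdot 3 + 2\right) = 7 + \left(12 + 2\right) = 7 + 14 = 21$)
$E{\left(Y \right)} = - \frac{21 \sqrt{Y}}{2}$
$d{\left(B,H \right)} = - \frac{21 \sqrt{H}}{2}$
$\left(\left(-6722 - 4438\right) + 1198\right) - d{\left(-166,86 \right)} = \left(\left(-6722 - 4438\right) + 1198\right) - - \frac{21 \sqrt{86}}{2} = \left(-11160 + 1198\right) + \frac{21 \sqrt{86}}{2} = -9962 + \frac{21 \sqrt{86}}{2}$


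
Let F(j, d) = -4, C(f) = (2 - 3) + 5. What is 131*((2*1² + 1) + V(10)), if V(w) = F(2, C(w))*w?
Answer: -4847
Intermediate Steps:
C(f) = 4 (C(f) = -1 + 5 = 4)
V(w) = -4*w
131*((2*1² + 1) + V(10)) = 131*((2*1² + 1) - 4*10) = 131*((2*1 + 1) - 40) = 131*((2 + 1) - 40) = 131*(3 - 40) = 131*(-37) = -4847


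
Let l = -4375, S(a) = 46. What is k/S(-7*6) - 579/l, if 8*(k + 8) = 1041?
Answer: 4487447/1610000 ≈ 2.7872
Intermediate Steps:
k = 977/8 (k = -8 + (⅛)*1041 = -8 + 1041/8 = 977/8 ≈ 122.13)
k/S(-7*6) - 579/l = (977/8)/46 - 579/(-4375) = (977/8)*(1/46) - 579*(-1/4375) = 977/368 + 579/4375 = 4487447/1610000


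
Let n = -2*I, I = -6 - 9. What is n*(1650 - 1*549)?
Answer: 33030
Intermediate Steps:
I = -15
n = 30 (n = -2*(-15) = 30)
n*(1650 - 1*549) = 30*(1650 - 1*549) = 30*(1650 - 549) = 30*1101 = 33030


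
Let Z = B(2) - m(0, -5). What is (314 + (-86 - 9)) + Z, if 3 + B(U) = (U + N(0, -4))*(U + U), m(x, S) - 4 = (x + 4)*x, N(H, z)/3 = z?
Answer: 172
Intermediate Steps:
N(H, z) = 3*z
m(x, S) = 4 + x*(4 + x) (m(x, S) = 4 + (x + 4)*x = 4 + (4 + x)*x = 4 + x*(4 + x))
B(U) = -3 + 2*U*(-12 + U) (B(U) = -3 + (U + 3*(-4))*(U + U) = -3 + (U - 12)*(2*U) = -3 + (-12 + U)*(2*U) = -3 + 2*U*(-12 + U))
Z = -47 (Z = (-3 - 24*2 + 2*2²) - (4 + 0² + 4*0) = (-3 - 48 + 2*4) - (4 + 0 + 0) = (-3 - 48 + 8) - 1*4 = -43 - 4 = -47)
(314 + (-86 - 9)) + Z = (314 + (-86 - 9)) - 47 = (314 - 95) - 47 = 219 - 47 = 172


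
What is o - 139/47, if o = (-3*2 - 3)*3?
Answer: -1408/47 ≈ -29.957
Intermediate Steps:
o = -27 (o = (-6 - 3)*3 = -9*3 = -27)
o - 139/47 = -27 - 139/47 = -1408/47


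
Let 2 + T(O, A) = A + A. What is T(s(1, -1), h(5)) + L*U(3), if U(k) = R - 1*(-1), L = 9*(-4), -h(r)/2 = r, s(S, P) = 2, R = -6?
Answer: 158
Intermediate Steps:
h(r) = -2*r
T(O, A) = -2 + 2*A (T(O, A) = -2 + (A + A) = -2 + 2*A)
L = -36
U(k) = -5 (U(k) = -6 - 1*(-1) = -6 + 1 = -5)
T(s(1, -1), h(5)) + L*U(3) = (-2 + 2*(-2*5)) - 36*(-5) = (-2 + 2*(-10)) + 180 = (-2 - 20) + 180 = -22 + 180 = 158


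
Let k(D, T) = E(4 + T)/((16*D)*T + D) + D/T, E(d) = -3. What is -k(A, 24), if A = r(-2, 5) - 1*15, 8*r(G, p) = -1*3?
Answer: 646673/1010240 ≈ 0.64012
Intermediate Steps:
r(G, p) = -3/8 (r(G, p) = (-1*3)/8 = (1/8)*(-3) = -3/8)
A = -123/8 (A = -3/8 - 1*15 = -3/8 - 15 = -123/8 ≈ -15.375)
k(D, T) = -3/(D + 16*D*T) + D/T (k(D, T) = -3/((16*D)*T + D) + D/T = -3/(16*D*T + D) + D/T = -3/(D + 16*D*T) + D/T)
-k(A, 24) = -((-123/8)**2 - 3*24 + 16*24*(-123/8)**2)/((-123/8)*24*(1 + 16*24)) = -(-8)*(15129/64 - 72 + 16*24*(15129/64))/(123*24*(1 + 384)) = -(-8)*(15129/64 - 72 + 90774)/(123*24*385) = -(-8)*5820057/(123*24*385*64) = -1*(-646673/1010240) = 646673/1010240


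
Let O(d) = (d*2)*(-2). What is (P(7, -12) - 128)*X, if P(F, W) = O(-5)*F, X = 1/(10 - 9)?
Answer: 12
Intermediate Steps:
O(d) = -4*d (O(d) = (2*d)*(-2) = -4*d)
X = 1 (X = 1/1 = 1)
P(F, W) = 20*F (P(F, W) = (-4*(-5))*F = 20*F)
(P(7, -12) - 128)*X = (20*7 - 128)*1 = (140 - 128)*1 = 12*1 = 12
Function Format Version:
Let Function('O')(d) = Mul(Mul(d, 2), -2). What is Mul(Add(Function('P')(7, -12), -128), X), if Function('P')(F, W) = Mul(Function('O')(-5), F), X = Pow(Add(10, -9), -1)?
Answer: 12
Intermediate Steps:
Function('O')(d) = Mul(-4, d) (Function('O')(d) = Mul(Mul(2, d), -2) = Mul(-4, d))
X = 1 (X = Pow(1, -1) = 1)
Function('P')(F, W) = Mul(20, F) (Function('P')(F, W) = Mul(Mul(-4, -5), F) = Mul(20, F))
Mul(Add(Function('P')(7, -12), -128), X) = Mul(Add(Mul(20, 7), -128), 1) = Mul(Add(140, -128), 1) = Mul(12, 1) = 12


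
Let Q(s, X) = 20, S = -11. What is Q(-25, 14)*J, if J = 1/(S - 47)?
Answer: -10/29 ≈ -0.34483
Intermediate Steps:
J = -1/58 (J = 1/(-11 - 47) = 1/(-58) = -1/58 ≈ -0.017241)
Q(-25, 14)*J = 20*(-1/58) = -10/29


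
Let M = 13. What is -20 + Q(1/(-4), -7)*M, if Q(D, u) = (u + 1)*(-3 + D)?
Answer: 467/2 ≈ 233.50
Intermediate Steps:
Q(D, u) = (1 + u)*(-3 + D)
-20 + Q(1/(-4), -7)*M = -20 + (-3 + 1/(-4) - 3*(-7) - 7/(-4))*13 = -20 + (-3 - 1/4 + 21 - 1/4*(-7))*13 = -20 + (-3 - 1/4 + 21 + 7/4)*13 = -20 + (39/2)*13 = -20 + 507/2 = 467/2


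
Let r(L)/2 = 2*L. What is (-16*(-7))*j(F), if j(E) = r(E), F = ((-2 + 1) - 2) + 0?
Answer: -1344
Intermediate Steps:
r(L) = 4*L (r(L) = 2*(2*L) = 4*L)
F = -3 (F = (-1 - 2) + 0 = -3 + 0 = -3)
j(E) = 4*E
(-16*(-7))*j(F) = (-16*(-7))*(4*(-3)) = 112*(-12) = -1344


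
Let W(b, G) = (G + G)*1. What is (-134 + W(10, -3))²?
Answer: 19600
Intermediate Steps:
W(b, G) = 2*G (W(b, G) = (2*G)*1 = 2*G)
(-134 + W(10, -3))² = (-134 + 2*(-3))² = (-134 - 6)² = (-140)² = 19600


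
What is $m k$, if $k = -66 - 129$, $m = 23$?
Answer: $-4485$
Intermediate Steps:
$k = -195$ ($k = -66 - 129 = -195$)
$m k = 23 \left(-195\right) = -4485$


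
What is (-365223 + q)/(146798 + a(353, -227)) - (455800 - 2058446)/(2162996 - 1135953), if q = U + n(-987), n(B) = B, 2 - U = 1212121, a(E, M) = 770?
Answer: -60196195053/6589507888 ≈ -9.1352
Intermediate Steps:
U = -1212119 (U = 2 - 1*1212121 = 2 - 1212121 = -1212119)
q = -1213106 (q = -1212119 - 987 = -1213106)
(-365223 + q)/(146798 + a(353, -227)) - (455800 - 2058446)/(2162996 - 1135953) = (-365223 - 1213106)/(146798 + 770) - (455800 - 2058446)/(2162996 - 1135953) = -1578329/147568 - (-1602646)/1027043 = -1578329*1/147568 - (-1602646)/1027043 = -68623/6416 - 1*(-1602646/1027043) = -68623/6416 + 1602646/1027043 = -60196195053/6589507888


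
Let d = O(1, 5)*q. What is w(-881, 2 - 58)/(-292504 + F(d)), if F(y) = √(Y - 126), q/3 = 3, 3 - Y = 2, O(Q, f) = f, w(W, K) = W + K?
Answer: 274076248/85558590141 + 4685*I*√5/85558590141 ≈ 0.0032034 + 1.2244e-7*I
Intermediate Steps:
w(W, K) = K + W
Y = 1 (Y = 3 - 1*2 = 3 - 2 = 1)
q = 9 (q = 3*3 = 9)
d = 45 (d = 5*9 = 45)
F(y) = 5*I*√5 (F(y) = √(1 - 126) = √(-125) = 5*I*√5)
w(-881, 2 - 58)/(-292504 + F(d)) = ((2 - 58) - 881)/(-292504 + 5*I*√5) = (-56 - 881)/(-292504 + 5*I*√5) = -937/(-292504 + 5*I*√5)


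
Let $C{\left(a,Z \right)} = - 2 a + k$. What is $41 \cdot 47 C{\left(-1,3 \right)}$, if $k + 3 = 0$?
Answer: $-1927$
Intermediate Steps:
$k = -3$ ($k = -3 + 0 = -3$)
$C{\left(a,Z \right)} = -3 - 2 a$ ($C{\left(a,Z \right)} = - 2 a - 3 = -3 - 2 a$)
$41 \cdot 47 C{\left(-1,3 \right)} = 41 \cdot 47 \left(-3 - -2\right) = 1927 \left(-3 + 2\right) = 1927 \left(-1\right) = -1927$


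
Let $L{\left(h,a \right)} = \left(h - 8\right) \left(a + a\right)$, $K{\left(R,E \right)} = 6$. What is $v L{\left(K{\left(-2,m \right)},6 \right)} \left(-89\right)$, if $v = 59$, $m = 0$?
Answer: $126024$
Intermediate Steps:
$L{\left(h,a \right)} = 2 a \left(-8 + h\right)$ ($L{\left(h,a \right)} = \left(-8 + h\right) 2 a = 2 a \left(-8 + h\right)$)
$v L{\left(K{\left(-2,m \right)},6 \right)} \left(-89\right) = 59 \cdot 2 \cdot 6 \left(-8 + 6\right) \left(-89\right) = 59 \cdot 2 \cdot 6 \left(-2\right) \left(-89\right) = 59 \left(-24\right) \left(-89\right) = \left(-1416\right) \left(-89\right) = 126024$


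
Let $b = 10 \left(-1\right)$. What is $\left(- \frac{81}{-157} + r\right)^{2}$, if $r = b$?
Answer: $\frac{2217121}{24649} \approx 89.948$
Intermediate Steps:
$b = -10$
$r = -10$
$\left(- \frac{81}{-157} + r\right)^{2} = \left(- \frac{81}{-157} - 10\right)^{2} = \left(\left(-81\right) \left(- \frac{1}{157}\right) - 10\right)^{2} = \left(\frac{81}{157} - 10\right)^{2} = \left(- \frac{1489}{157}\right)^{2} = \frac{2217121}{24649}$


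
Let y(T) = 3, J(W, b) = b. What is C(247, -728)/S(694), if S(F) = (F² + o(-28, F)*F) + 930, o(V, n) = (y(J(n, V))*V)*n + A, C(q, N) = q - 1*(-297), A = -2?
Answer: -272/19988123 ≈ -1.3608e-5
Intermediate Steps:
C(q, N) = 297 + q (C(q, N) = q + 297 = 297 + q)
o(V, n) = -2 + 3*V*n (o(V, n) = (3*V)*n - 2 = 3*V*n - 2 = -2 + 3*V*n)
S(F) = 930 + F² + F*(-2 - 84*F) (S(F) = (F² + (-2 + 3*(-28)*F)*F) + 930 = (F² + (-2 - 84*F)*F) + 930 = (F² + F*(-2 - 84*F)) + 930 = 930 + F² + F*(-2 - 84*F))
C(247, -728)/S(694) = (297 + 247)/(930 - 83*694² - 2*694) = 544/(930 - 83*481636 - 1388) = 544/(930 - 39975788 - 1388) = 544/(-39976246) = 544*(-1/39976246) = -272/19988123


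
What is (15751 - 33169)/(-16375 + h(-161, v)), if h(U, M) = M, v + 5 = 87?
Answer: 5806/5431 ≈ 1.0690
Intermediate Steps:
v = 82 (v = -5 + 87 = 82)
(15751 - 33169)/(-16375 + h(-161, v)) = (15751 - 33169)/(-16375 + 82) = -17418/(-16293) = -17418*(-1/16293) = 5806/5431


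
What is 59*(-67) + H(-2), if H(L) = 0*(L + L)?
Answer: -3953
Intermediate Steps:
H(L) = 0 (H(L) = 0*(2*L) = 0)
59*(-67) + H(-2) = 59*(-67) + 0 = -3953 + 0 = -3953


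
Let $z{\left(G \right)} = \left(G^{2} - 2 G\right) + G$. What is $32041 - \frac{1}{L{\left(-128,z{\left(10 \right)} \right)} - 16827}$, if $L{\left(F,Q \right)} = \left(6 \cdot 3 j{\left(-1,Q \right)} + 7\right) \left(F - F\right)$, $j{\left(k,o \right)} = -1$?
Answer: $\frac{539153908}{16827} \approx 32041.0$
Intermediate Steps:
$z{\left(G \right)} = G^{2} - G$
$L{\left(F,Q \right)} = 0$ ($L{\left(F,Q \right)} = \left(6 \cdot 3 \left(-1\right) + 7\right) \left(F - F\right) = \left(18 \left(-1\right) + 7\right) 0 = \left(-18 + 7\right) 0 = \left(-11\right) 0 = 0$)
$32041 - \frac{1}{L{\left(-128,z{\left(10 \right)} \right)} - 16827} = 32041 - \frac{1}{0 - 16827} = 32041 - \frac{1}{-16827} = 32041 - - \frac{1}{16827} = 32041 + \frac{1}{16827} = \frac{539153908}{16827}$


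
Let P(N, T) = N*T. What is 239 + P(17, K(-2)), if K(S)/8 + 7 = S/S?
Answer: -577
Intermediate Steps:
K(S) = -48 (K(S) = -56 + 8*(S/S) = -56 + 8*1 = -56 + 8 = -48)
239 + P(17, K(-2)) = 239 + 17*(-48) = 239 - 816 = -577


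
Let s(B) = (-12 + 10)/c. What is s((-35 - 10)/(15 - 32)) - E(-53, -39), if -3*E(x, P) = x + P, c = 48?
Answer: -737/24 ≈ -30.708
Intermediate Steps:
E(x, P) = -P/3 - x/3 (E(x, P) = -(x + P)/3 = -(P + x)/3 = -P/3 - x/3)
s(B) = -1/24 (s(B) = (-12 + 10)/48 = -2*1/48 = -1/24)
s((-35 - 10)/(15 - 32)) - E(-53, -39) = -1/24 - (-1/3*(-39) - 1/3*(-53)) = -1/24 - (13 + 53/3) = -1/24 - 1*92/3 = -1/24 - 92/3 = -737/24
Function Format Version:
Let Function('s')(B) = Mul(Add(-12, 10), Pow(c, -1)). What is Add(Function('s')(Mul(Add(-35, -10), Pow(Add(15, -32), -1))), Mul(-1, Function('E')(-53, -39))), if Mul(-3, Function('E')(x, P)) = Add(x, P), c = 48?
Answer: Rational(-737, 24) ≈ -30.708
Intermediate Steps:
Function('E')(x, P) = Add(Mul(Rational(-1, 3), P), Mul(Rational(-1, 3), x)) (Function('E')(x, P) = Mul(Rational(-1, 3), Add(x, P)) = Mul(Rational(-1, 3), Add(P, x)) = Add(Mul(Rational(-1, 3), P), Mul(Rational(-1, 3), x)))
Function('s')(B) = Rational(-1, 24) (Function('s')(B) = Mul(Add(-12, 10), Pow(48, -1)) = Mul(-2, Rational(1, 48)) = Rational(-1, 24))
Add(Function('s')(Mul(Add(-35, -10), Pow(Add(15, -32), -1))), Mul(-1, Function('E')(-53, -39))) = Add(Rational(-1, 24), Mul(-1, Add(Mul(Rational(-1, 3), -39), Mul(Rational(-1, 3), -53)))) = Add(Rational(-1, 24), Mul(-1, Add(13, Rational(53, 3)))) = Add(Rational(-1, 24), Mul(-1, Rational(92, 3))) = Add(Rational(-1, 24), Rational(-92, 3)) = Rational(-737, 24)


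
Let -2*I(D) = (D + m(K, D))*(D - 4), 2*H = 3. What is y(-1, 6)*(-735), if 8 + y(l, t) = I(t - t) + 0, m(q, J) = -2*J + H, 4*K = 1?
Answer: 3675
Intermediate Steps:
K = ¼ (K = (¼)*1 = ¼ ≈ 0.25000)
H = 3/2 (H = (½)*3 = 3/2 ≈ 1.5000)
m(q, J) = 3/2 - 2*J (m(q, J) = -2*J + 3/2 = 3/2 - 2*J)
I(D) = -(-4 + D)*(3/2 - D)/2 (I(D) = -(D + (3/2 - 2*D))*(D - 4)/2 = -(3/2 - D)*(-4 + D)/2 = -(-4 + D)*(3/2 - D)/2)
y(l, t) = -5 (y(l, t) = -8 + ((3 + (t - t)²/2 - 11*(t - t)/4) + 0) = -8 + ((3 + (½)*0² - 11/4*0) + 0) = -8 + ((3 + (½)*0 + 0) + 0) = -8 + ((3 + 0 + 0) + 0) = -8 + (3 + 0) = -8 + 3 = -5)
y(-1, 6)*(-735) = -5*(-735) = 3675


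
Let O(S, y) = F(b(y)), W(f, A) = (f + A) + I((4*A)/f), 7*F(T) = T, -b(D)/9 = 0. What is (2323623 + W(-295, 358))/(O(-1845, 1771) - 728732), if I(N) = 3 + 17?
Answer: -1161853/364366 ≈ -3.1887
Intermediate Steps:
b(D) = 0 (b(D) = -9*0 = 0)
F(T) = T/7
I(N) = 20
W(f, A) = 20 + A + f (W(f, A) = (f + A) + 20 = (A + f) + 20 = 20 + A + f)
O(S, y) = 0 (O(S, y) = (1/7)*0 = 0)
(2323623 + W(-295, 358))/(O(-1845, 1771) - 728732) = (2323623 + (20 + 358 - 295))/(0 - 728732) = (2323623 + 83)/(-728732) = 2323706*(-1/728732) = -1161853/364366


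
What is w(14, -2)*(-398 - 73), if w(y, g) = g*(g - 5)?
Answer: -6594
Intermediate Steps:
w(y, g) = g*(-5 + g)
w(14, -2)*(-398 - 73) = (-2*(-5 - 2))*(-398 - 73) = -2*(-7)*(-471) = 14*(-471) = -6594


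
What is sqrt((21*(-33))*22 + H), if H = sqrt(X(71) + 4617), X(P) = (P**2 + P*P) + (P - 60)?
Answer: sqrt(-15246 + sqrt(14710)) ≈ 122.98*I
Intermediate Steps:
X(P) = -60 + P + 2*P**2 (X(P) = (P**2 + P**2) + (-60 + P) = 2*P**2 + (-60 + P) = -60 + P + 2*P**2)
H = sqrt(14710) (H = sqrt((-60 + 71 + 2*71**2) + 4617) = sqrt((-60 + 71 + 2*5041) + 4617) = sqrt((-60 + 71 + 10082) + 4617) = sqrt(10093 + 4617) = sqrt(14710) ≈ 121.28)
sqrt((21*(-33))*22 + H) = sqrt((21*(-33))*22 + sqrt(14710)) = sqrt(-693*22 + sqrt(14710)) = sqrt(-15246 + sqrt(14710))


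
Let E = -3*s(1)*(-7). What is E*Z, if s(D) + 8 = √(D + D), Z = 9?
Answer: -1512 + 189*√2 ≈ -1244.7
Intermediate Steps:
s(D) = -8 + √2*√D (s(D) = -8 + √(D + D) = -8 + √(2*D) = -8 + √2*√D)
E = -168 + 21*√2 (E = -3*(-8 + √2*√1)*(-7) = -3*(-8 + √2*1)*(-7) = -3*(-8 + √2)*(-7) = (24 - 3*√2)*(-7) = -168 + 21*√2 ≈ -138.30)
E*Z = (-168 + 21*√2)*9 = -1512 + 189*√2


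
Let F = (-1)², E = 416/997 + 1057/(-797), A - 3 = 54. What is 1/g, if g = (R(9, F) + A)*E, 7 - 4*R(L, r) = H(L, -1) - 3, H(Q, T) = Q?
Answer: -3178436/165401433 ≈ -0.019217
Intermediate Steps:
A = 57 (A = 3 + 54 = 57)
E = -722277/794609 (E = 416*(1/997) + 1057*(-1/797) = 416/997 - 1057/797 = -722277/794609 ≈ -0.90897)
F = 1
R(L, r) = 5/2 - L/4 (R(L, r) = 7/4 - (L - 3)/4 = 7/4 - (-3 + L)/4 = 7/4 + (¾ - L/4) = 5/2 - L/4)
g = -165401433/3178436 (g = ((5/2 - ¼*9) + 57)*(-722277/794609) = ((5/2 - 9/4) + 57)*(-722277/794609) = (¼ + 57)*(-722277/794609) = (229/4)*(-722277/794609) = -165401433/3178436 ≈ -52.039)
1/g = 1/(-165401433/3178436) = -3178436/165401433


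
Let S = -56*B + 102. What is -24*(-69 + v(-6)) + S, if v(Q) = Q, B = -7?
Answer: 2294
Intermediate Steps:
S = 494 (S = -56*(-7) + 102 = 392 + 102 = 494)
-24*(-69 + v(-6)) + S = -24*(-69 - 6) + 494 = -24*(-75) + 494 = 1800 + 494 = 2294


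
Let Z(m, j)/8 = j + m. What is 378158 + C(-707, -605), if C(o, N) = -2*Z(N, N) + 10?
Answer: 397528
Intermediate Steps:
Z(m, j) = 8*j + 8*m (Z(m, j) = 8*(j + m) = 8*j + 8*m)
C(o, N) = 10 - 32*N (C(o, N) = -2*(8*N + 8*N) + 10 = -32*N + 10 = 10 - 32*N)
378158 + C(-707, -605) = 378158 + (10 - 32*(-605)) = 378158 + (10 + 19360) = 378158 + 19370 = 397528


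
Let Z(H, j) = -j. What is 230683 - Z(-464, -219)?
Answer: 230464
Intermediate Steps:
230683 - Z(-464, -219) = 230683 - (-1)*(-219) = 230683 - 1*219 = 230683 - 219 = 230464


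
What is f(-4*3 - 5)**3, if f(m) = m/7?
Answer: -4913/343 ≈ -14.324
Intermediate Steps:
f(m) = m/7 (f(m) = m*(1/7) = m/7)
f(-4*3 - 5)**3 = ((-4*3 - 5)/7)**3 = ((-12 - 5)/7)**3 = ((1/7)*(-17))**3 = (-17/7)**3 = -4913/343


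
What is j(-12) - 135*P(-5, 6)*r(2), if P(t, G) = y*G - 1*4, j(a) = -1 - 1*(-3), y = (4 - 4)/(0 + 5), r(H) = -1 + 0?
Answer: -538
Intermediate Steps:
r(H) = -1
y = 0 (y = 0/5 = 0*(⅕) = 0)
j(a) = 2 (j(a) = -1 + 3 = 2)
P(t, G) = -4 (P(t, G) = 0*G - 1*4 = 0 - 4 = -4)
j(-12) - 135*P(-5, 6)*r(2) = 2 - (-540)*(-1) = 2 - 135*4 = 2 - 540 = -538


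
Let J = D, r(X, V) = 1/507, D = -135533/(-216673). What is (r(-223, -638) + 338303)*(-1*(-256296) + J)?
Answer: 9524923483949115902/109853211 ≈ 8.6706e+10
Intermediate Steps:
D = 135533/216673 (D = -135533*(-1/216673) = 135533/216673 ≈ 0.62552)
r(X, V) = 1/507
J = 135533/216673 ≈ 0.62552
(r(-223, -638) + 338303)*(-1*(-256296) + J) = (1/507 + 338303)*(-1*(-256296) + 135533/216673) = 171519622*(256296 + 135533/216673)/507 = (171519622/507)*(55532558741/216673) = 9524923483949115902/109853211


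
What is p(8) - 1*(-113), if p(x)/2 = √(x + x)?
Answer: 121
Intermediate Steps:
p(x) = 2*√2*√x (p(x) = 2*√(x + x) = 2*√(2*x) = 2*(√2*√x) = 2*√2*√x)
p(8) - 1*(-113) = 2*√2*√8 - 1*(-113) = 2*√2*(2*√2) + 113 = 8 + 113 = 121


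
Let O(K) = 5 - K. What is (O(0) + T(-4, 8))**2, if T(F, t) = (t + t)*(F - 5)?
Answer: 19321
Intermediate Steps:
T(F, t) = 2*t*(-5 + F) (T(F, t) = (2*t)*(-5 + F) = 2*t*(-5 + F))
(O(0) + T(-4, 8))**2 = ((5 - 1*0) + 2*8*(-5 - 4))**2 = ((5 + 0) + 2*8*(-9))**2 = (5 - 144)**2 = (-139)**2 = 19321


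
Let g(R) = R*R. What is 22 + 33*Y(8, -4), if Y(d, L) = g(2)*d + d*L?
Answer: 22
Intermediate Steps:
g(R) = R²
Y(d, L) = 4*d + L*d (Y(d, L) = 2²*d + d*L = 4*d + L*d)
22 + 33*Y(8, -4) = 22 + 33*(8*(4 - 4)) = 22 + 33*(8*0) = 22 + 33*0 = 22 + 0 = 22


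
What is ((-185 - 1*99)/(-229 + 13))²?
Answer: 5041/2916 ≈ 1.7287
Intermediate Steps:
((-185 - 1*99)/(-229 + 13))² = ((-185 - 99)/(-216))² = (-284*(-1/216))² = (71/54)² = 5041/2916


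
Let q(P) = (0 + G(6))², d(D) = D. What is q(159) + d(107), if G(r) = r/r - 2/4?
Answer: 429/4 ≈ 107.25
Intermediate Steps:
G(r) = ½ (G(r) = 1 - 2*¼ = 1 - ½ = ½)
q(P) = ¼ (q(P) = (0 + ½)² = (½)² = ¼)
q(159) + d(107) = ¼ + 107 = 429/4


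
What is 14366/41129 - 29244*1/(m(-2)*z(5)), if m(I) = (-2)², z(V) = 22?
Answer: -27307097/82258 ≈ -331.97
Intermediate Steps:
m(I) = 4
14366/41129 - 29244*1/(m(-2)*z(5)) = 14366/41129 - 29244/(22*4) = 14366*(1/41129) - 29244/88 = 1306/3739 - 29244*1/88 = 1306/3739 - 7311/22 = -27307097/82258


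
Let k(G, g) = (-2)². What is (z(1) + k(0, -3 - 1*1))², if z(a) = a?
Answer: 25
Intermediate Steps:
k(G, g) = 4
(z(1) + k(0, -3 - 1*1))² = (1 + 4)² = 5² = 25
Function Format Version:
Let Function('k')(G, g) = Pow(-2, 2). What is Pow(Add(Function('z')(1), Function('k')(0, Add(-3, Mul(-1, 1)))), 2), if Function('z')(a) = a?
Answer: 25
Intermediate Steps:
Function('k')(G, g) = 4
Pow(Add(Function('z')(1), Function('k')(0, Add(-3, Mul(-1, 1)))), 2) = Pow(Add(1, 4), 2) = Pow(5, 2) = 25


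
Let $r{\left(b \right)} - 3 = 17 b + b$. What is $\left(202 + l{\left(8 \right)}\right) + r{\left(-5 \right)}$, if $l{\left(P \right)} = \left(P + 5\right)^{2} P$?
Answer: $1467$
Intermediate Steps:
$l{\left(P \right)} = P \left(5 + P\right)^{2}$ ($l{\left(P \right)} = \left(5 + P\right)^{2} P = P \left(5 + P\right)^{2}$)
$r{\left(b \right)} = 3 + 18 b$ ($r{\left(b \right)} = 3 + \left(17 b + b\right) = 3 + 18 b$)
$\left(202 + l{\left(8 \right)}\right) + r{\left(-5 \right)} = \left(202 + 8 \left(5 + 8\right)^{2}\right) + \left(3 + 18 \left(-5\right)\right) = \left(202 + 8 \cdot 13^{2}\right) + \left(3 - 90\right) = \left(202 + 8 \cdot 169\right) - 87 = \left(202 + 1352\right) - 87 = 1554 - 87 = 1467$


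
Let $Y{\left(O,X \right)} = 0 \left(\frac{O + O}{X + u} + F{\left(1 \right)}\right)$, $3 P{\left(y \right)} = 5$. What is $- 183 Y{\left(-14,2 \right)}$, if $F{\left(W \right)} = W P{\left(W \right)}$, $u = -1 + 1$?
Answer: $0$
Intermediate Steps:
$P{\left(y \right)} = \frac{5}{3}$ ($P{\left(y \right)} = \frac{1}{3} \cdot 5 = \frac{5}{3}$)
$u = 0$
$F{\left(W \right)} = \frac{5 W}{3}$ ($F{\left(W \right)} = W \frac{5}{3} = \frac{5 W}{3}$)
$Y{\left(O,X \right)} = 0$ ($Y{\left(O,X \right)} = 0 \left(\frac{O + O}{X + 0} + \frac{5}{3} \cdot 1\right) = 0 \left(\frac{2 O}{X} + \frac{5}{3}\right) = 0 \left(\frac{5}{3} + \frac{2 O}{X}\right) = 0$)
$- 183 Y{\left(-14,2 \right)} = \left(-183\right) 0 = 0$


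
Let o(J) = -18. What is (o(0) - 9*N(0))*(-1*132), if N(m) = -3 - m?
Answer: -1188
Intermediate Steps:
(o(0) - 9*N(0))*(-1*132) = (-18 - 9*(-3 - 1*0))*(-1*132) = (-18 - 9*(-3 + 0))*(-132) = (-18 - 9*(-3))*(-132) = (-18 + 27)*(-132) = 9*(-132) = -1188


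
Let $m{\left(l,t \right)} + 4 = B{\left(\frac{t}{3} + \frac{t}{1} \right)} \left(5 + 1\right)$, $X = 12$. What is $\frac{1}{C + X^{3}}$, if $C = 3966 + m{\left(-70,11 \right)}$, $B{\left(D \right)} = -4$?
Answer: $\frac{1}{5666} \approx 0.00017649$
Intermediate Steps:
$m{\left(l,t \right)} = -28$ ($m{\left(l,t \right)} = -4 - 4 \left(5 + 1\right) = -4 - 24 = -28$)
$C = 3938$ ($C = 3966 - 28 = 3938$)
$\frac{1}{C + X^{3}} = \frac{1}{3938 + 12^{3}} = \frac{1}{3938 + 1728} = \frac{1}{5666}$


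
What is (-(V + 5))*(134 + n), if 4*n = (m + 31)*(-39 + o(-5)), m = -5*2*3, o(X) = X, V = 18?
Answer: -2829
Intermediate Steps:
m = -30 (m = -10*3 = -30)
n = -11 (n = ((-30 + 31)*(-39 - 5))/4 = (1*(-44))/4 = (1/4)*(-44) = -11)
(-(V + 5))*(134 + n) = (-(18 + 5))*(134 - 11) = -1*23*123 = -23*123 = -2829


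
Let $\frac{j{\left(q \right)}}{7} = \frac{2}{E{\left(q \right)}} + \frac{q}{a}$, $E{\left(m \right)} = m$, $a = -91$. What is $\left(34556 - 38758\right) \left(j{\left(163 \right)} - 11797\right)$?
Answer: $\frac{105151814460}{2119} \approx 4.9623 \cdot 10^{7}$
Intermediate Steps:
$j{\left(q \right)} = \frac{14}{q} - \frac{q}{13}$ ($j{\left(q \right)} = 7 \left(\frac{2}{q} + \frac{q}{-91}\right) = 7 \left(\frac{2}{q} + q \left(- \frac{1}{91}\right)\right) = 7 \left(\frac{2}{q} - \frac{q}{91}\right) = \frac{14}{q} - \frac{q}{13}$)
$\left(34556 - 38758\right) \left(j{\left(163 \right)} - 11797\right) = \left(34556 - 38758\right) \left(\left(\frac{14}{163} - \frac{163}{13}\right) - 11797\right) = - 4202 \left(\left(14 \cdot \frac{1}{163} - \frac{163}{13}\right) - 11797\right) = - 4202 \left(\left(\frac{14}{163} - \frac{163}{13}\right) - 11797\right) = - 4202 \left(- \frac{26387}{2119} - 11797\right) = \left(-4202\right) \left(- \frac{25024230}{2119}\right) = \frac{105151814460}{2119}$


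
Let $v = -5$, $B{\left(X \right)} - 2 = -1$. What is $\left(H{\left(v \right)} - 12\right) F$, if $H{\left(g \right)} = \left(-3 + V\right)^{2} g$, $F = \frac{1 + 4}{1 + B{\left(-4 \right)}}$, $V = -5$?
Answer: $-830$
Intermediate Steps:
$B{\left(X \right)} = 1$ ($B{\left(X \right)} = 2 - 1 = 1$)
$F = \frac{5}{2}$ ($F = \frac{1 + 4}{1 + 1} = \frac{5}{2} \approx 2.5$)
$H{\left(g \right)} = 64 g$ ($H{\left(g \right)} = \left(-3 - 5\right)^{2} g = \left(-8\right)^{2} g = 64 g$)
$\left(H{\left(v \right)} - 12\right) F = \left(64 \left(-5\right) - 12\right) \frac{5}{2} = \left(-320 - 12\right) \frac{5}{2} = \left(-332\right) \frac{5}{2} = -830$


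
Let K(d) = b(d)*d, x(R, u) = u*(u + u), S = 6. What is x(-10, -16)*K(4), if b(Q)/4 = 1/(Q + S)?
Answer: 4096/5 ≈ 819.20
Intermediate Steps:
x(R, u) = 2*u² (x(R, u) = u*(2*u) = 2*u²)
b(Q) = 4/(6 + Q) (b(Q) = 4/(Q + 6) = 4/(6 + Q))
K(d) = 4*d/(6 + d) (K(d) = (4/(6 + d))*d = 4*d/(6 + d))
x(-10, -16)*K(4) = (2*(-16)²)*(4*4/(6 + 4)) = (2*256)*(4*4/10) = 512*(4*4*(⅒)) = 512*(8/5) = 4096/5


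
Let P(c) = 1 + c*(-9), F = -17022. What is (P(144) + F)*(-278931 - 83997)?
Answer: 6647752176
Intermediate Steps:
P(c) = 1 - 9*c
(P(144) + F)*(-278931 - 83997) = ((1 - 9*144) - 17022)*(-278931 - 83997) = ((1 - 1296) - 17022)*(-362928) = (-1295 - 17022)*(-362928) = -18317*(-362928) = 6647752176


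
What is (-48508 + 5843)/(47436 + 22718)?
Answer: -6095/10022 ≈ -0.60816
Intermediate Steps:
(-48508 + 5843)/(47436 + 22718) = -42665/70154 = -42665*1/70154 = -6095/10022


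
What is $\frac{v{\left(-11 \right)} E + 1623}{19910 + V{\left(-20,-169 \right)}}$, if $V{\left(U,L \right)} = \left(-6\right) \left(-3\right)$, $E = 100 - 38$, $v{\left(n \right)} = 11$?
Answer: $\frac{2305}{19928} \approx 0.11567$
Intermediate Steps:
$E = 62$ ($E = 100 - 38 = 62$)
$V{\left(U,L \right)} = 18$
$\frac{v{\left(-11 \right)} E + 1623}{19910 + V{\left(-20,-169 \right)}} = \frac{11 \cdot 62 + 1623}{19910 + 18} = \frac{682 + 1623}{19928} = 2305 \cdot \frac{1}{19928} = \frac{2305}{19928}$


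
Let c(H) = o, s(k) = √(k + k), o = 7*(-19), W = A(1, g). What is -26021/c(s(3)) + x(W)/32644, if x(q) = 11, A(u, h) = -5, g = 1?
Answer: 849430987/4341652 ≈ 195.65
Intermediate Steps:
W = -5
o = -133
s(k) = √2*√k (s(k) = √(2*k) = √2*√k)
c(H) = -133
-26021/c(s(3)) + x(W)/32644 = -26021/(-133) + 11/32644 = -26021*(-1/133) + 11*(1/32644) = 26021/133 + 11/32644 = 849430987/4341652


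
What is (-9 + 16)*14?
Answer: 98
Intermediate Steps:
(-9 + 16)*14 = 7*14 = 98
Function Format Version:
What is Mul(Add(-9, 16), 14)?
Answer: 98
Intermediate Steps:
Mul(Add(-9, 16), 14) = Mul(7, 14) = 98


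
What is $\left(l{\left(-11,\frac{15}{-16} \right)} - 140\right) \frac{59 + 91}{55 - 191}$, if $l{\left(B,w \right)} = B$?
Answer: $\frac{11325}{68} \approx 166.54$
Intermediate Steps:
$\left(l{\left(-11,\frac{15}{-16} \right)} - 140\right) \frac{59 + 91}{55 - 191} = \left(-11 - 140\right) \frac{59 + 91}{55 - 191} = - 151 \frac{150}{-136} = - 151 \cdot 150 \left(- \frac{1}{136}\right) = \left(-151\right) \left(- \frac{75}{68}\right) = \frac{11325}{68}$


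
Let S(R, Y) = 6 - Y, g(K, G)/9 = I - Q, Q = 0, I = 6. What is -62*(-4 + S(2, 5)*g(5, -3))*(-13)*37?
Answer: 1491100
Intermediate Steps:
g(K, G) = 54 (g(K, G) = 9*(6 - 1*0) = 9*(6 + 0) = 9*6 = 54)
-62*(-4 + S(2, 5)*g(5, -3))*(-13)*37 = -62*(-4 + (6 - 1*5)*54)*(-13)*37 = -62*(-4 + (6 - 5)*54)*(-13)*37 = -62*(-4 + 1*54)*(-13)*37 = -62*(-4 + 54)*(-13)*37 = -3100*(-13)*37 = -62*(-650)*37 = 40300*37 = 1491100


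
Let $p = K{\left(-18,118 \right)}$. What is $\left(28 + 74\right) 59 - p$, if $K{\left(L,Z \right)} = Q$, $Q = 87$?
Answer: $5931$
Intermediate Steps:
$K{\left(L,Z \right)} = 87$
$p = 87$
$\left(28 + 74\right) 59 - p = \left(28 + 74\right) 59 - 87 = 102 \cdot 59 - 87 = 6018 - 87 = 5931$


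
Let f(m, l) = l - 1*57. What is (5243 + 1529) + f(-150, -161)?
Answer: 6554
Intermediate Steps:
f(m, l) = -57 + l (f(m, l) = l - 57 = -57 + l)
(5243 + 1529) + f(-150, -161) = (5243 + 1529) + (-57 - 161) = 6772 - 218 = 6554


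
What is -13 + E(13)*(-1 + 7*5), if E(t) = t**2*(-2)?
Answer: -11505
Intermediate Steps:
E(t) = -2*t**2
-13 + E(13)*(-1 + 7*5) = -13 + (-2*13**2)*(-1 + 7*5) = -13 + (-2*169)*(-1 + 35) = -13 - 338*34 = -13 - 11492 = -11505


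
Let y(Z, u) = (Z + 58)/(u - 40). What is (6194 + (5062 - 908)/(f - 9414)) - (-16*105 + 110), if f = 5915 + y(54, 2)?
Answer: 516514342/66537 ≈ 7762.8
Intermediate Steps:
y(Z, u) = (58 + Z)/(-40 + u)
f = 112329/19 (f = 5915 + (58 + 54)/(-40 + 2) = 5915 + 112/(-38) = 5915 - 1/38*112 = 5915 - 56/19 = 112329/19 ≈ 5912.1)
(6194 + (5062 - 908)/(f - 9414)) - (-16*105 + 110) = (6194 + (5062 - 908)/(112329/19 - 9414)) - (-16*105 + 110) = (6194 + 4154/(-66537/19)) - (-1680 + 110) = (6194 + 4154*(-19/66537)) - 1*(-1570) = (6194 - 78926/66537) + 1570 = 412051252/66537 + 1570 = 516514342/66537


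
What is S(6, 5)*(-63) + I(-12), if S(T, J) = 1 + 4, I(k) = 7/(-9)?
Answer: -2842/9 ≈ -315.78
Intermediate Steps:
I(k) = -7/9 (I(k) = 7*(-⅑) = -7/9)
S(T, J) = 5
S(6, 5)*(-63) + I(-12) = 5*(-63) - 7/9 = -315 - 7/9 = -2842/9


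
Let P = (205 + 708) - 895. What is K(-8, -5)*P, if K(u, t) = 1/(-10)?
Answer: -9/5 ≈ -1.8000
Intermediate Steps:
K(u, t) = -1/10
P = 18 (P = 913 - 895 = 18)
K(-8, -5)*P = -1/10*18 = -9/5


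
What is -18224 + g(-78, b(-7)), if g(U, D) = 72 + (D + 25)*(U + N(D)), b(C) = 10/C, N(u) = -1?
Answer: -140099/7 ≈ -20014.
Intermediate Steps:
g(U, D) = 72 + (-1 + U)*(25 + D) (g(U, D) = 72 + (D + 25)*(U - 1) = 72 + (25 + D)*(-1 + U) = 72 + (-1 + U)*(25 + D))
-18224 + g(-78, b(-7)) = -18224 + (47 - 10/(-7) + 25*(-78) + (10/(-7))*(-78)) = -18224 + (47 - 10*(-1)/7 - 1950 + (10*(-1/7))*(-78)) = -18224 + (47 - 1*(-10/7) - 1950 - 10/7*(-78)) = -18224 + (47 + 10/7 - 1950 + 780/7) = -18224 - 12531/7 = -140099/7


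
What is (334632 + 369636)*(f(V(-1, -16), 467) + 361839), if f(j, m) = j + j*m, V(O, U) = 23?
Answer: 262412369604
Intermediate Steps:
(334632 + 369636)*(f(V(-1, -16), 467) + 361839) = (334632 + 369636)*(23*(1 + 467) + 361839) = 704268*(23*468 + 361839) = 704268*(10764 + 361839) = 704268*372603 = 262412369604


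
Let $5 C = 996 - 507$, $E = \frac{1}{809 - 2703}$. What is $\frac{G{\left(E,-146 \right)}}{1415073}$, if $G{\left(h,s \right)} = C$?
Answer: $\frac{163}{2358455} \approx 6.9113 \cdot 10^{-5}$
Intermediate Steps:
$E = - \frac{1}{1894}$ ($E = \frac{1}{-1894} = - \frac{1}{1894} \approx -0.00052798$)
$C = \frac{489}{5}$ ($C = \frac{996 - 507}{5} = \frac{1}{5} \cdot 489 = \frac{489}{5} \approx 97.8$)
$G{\left(h,s \right)} = \frac{489}{5}$
$\frac{G{\left(E,-146 \right)}}{1415073} = \frac{489}{5 \cdot 1415073} = \frac{489}{5} \cdot \frac{1}{1415073} = \frac{163}{2358455}$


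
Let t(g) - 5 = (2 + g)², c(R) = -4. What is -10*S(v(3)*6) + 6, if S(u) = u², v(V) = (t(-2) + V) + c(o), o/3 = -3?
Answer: -5754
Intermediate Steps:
o = -9 (o = 3*(-3) = -9)
t(g) = 5 + (2 + g)²
v(V) = 1 + V (v(V) = ((5 + (2 - 2)²) + V) - 4 = ((5 + 0²) + V) - 4 = ((5 + 0) + V) - 4 = (5 + V) - 4 = 1 + V)
-10*S(v(3)*6) + 6 = -10*36*(1 + 3)² + 6 = -10*(4*6)² + 6 = -10*24² + 6 = -10*576 + 6 = -5760 + 6 = -5754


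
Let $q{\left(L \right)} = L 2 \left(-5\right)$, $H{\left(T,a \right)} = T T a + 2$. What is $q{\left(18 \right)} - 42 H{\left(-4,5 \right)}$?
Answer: $-3624$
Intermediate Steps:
$H{\left(T,a \right)} = 2 + a T^{2}$ ($H{\left(T,a \right)} = T^{2} a + 2 = a T^{2} + 2 = 2 + a T^{2}$)
$q{\left(L \right)} = - 10 L$ ($q{\left(L \right)} = 2 L \left(-5\right) = - 10 L$)
$q{\left(18 \right)} - 42 H{\left(-4,5 \right)} = \left(-10\right) 18 - 42 \left(2 + 5 \left(-4\right)^{2}\right) = -180 - 42 \left(2 + 5 \cdot 16\right) = -180 - 42 \left(2 + 80\right) = -180 - 42 \cdot 82 = -180 - 3444 = -3624$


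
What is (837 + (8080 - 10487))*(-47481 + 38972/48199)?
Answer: 22884977470/307 ≈ 7.4544e+7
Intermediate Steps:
(837 + (8080 - 10487))*(-47481 + 38972/48199) = (837 - 2407)*(-47481 + 38972*(1/48199)) = -1570*(-47481 + 38972/48199) = -1570*(-2288497747/48199) = 22884977470/307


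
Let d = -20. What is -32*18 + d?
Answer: -596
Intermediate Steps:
-32*18 + d = -32*18 - 20 = -576 - 20 = -596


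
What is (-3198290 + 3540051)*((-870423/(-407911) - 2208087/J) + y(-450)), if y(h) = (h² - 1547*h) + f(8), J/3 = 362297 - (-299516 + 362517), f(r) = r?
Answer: 5356548961883899823651/17440875808 ≈ 3.0713e+11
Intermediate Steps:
J = 897888 (J = 3*(362297 - (-299516 + 362517)) = 3*(362297 - 1*63001) = 3*(362297 - 63001) = 3*299296 = 897888)
y(h) = 8 + h² - 1547*h (y(h) = (h² - 1547*h) + 8 = 8 + h² - 1547*h)
(-3198290 + 3540051)*((-870423/(-407911) - 2208087/J) + y(-450)) = (-3198290 + 3540051)*((-870423/(-407911) - 2208087/897888) + (8 + (-450)² - 1547*(-450))) = 341761*((-870423*(-1/407911) - 2208087*1/897888) + (8 + 202500 + 696150)) = 341761*((870423/407911 - 736029/299296) + 898658) = 341761*(-39720203211/122086130656 + 898658) = 341761*(109713638282856437/122086130656) = 5356548961883899823651/17440875808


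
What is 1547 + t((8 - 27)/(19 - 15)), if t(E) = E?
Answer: 6169/4 ≈ 1542.3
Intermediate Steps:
1547 + t((8 - 27)/(19 - 15)) = 1547 + (8 - 27)/(19 - 15) = 1547 - 19/4 = 6169/4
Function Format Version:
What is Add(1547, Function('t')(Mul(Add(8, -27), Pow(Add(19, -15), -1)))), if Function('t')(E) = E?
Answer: Rational(6169, 4) ≈ 1542.3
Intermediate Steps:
Add(1547, Function('t')(Mul(Add(8, -27), Pow(Add(19, -15), -1)))) = Add(1547, Mul(Add(8, -27), Pow(Add(19, -15), -1))) = Add(1547, Mul(-19, Pow(4, -1))) = Add(1547, Mul(-19, Rational(1, 4))) = Add(1547, Rational(-19, 4)) = Rational(6169, 4)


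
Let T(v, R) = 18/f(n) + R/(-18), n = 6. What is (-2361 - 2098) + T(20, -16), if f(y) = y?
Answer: -40096/9 ≈ -4455.1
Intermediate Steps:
T(v, R) = 3 - R/18 (T(v, R) = 18/6 + R/(-18) = 18*(⅙) + R*(-1/18) = 3 - R/18)
(-2361 - 2098) + T(20, -16) = (-2361 - 2098) + (3 - 1/18*(-16)) = -4459 + (3 + 8/9) = -4459 + 35/9 = -40096/9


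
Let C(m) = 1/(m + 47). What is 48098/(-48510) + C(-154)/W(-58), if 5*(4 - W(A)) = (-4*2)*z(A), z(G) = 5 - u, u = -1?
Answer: -175101799/176479380 ≈ -0.99219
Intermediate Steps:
z(G) = 6 (z(G) = 5 - 1*(-1) = 5 + 1 = 6)
C(m) = 1/(47 + m)
W(A) = 68/5 (W(A) = 4 - (-4*2)*6/5 = 4 - (-8)*6/5 = 4 - ⅕*(-48) = 4 + 48/5 = 68/5)
48098/(-48510) + C(-154)/W(-58) = 48098/(-48510) + 1/((47 - 154)*(68/5)) = 48098*(-1/48510) + (5/68)/(-107) = -24049/24255 - 1/107*5/68 = -24049/24255 - 5/7276 = -175101799/176479380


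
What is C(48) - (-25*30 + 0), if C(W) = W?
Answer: 798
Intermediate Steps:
C(48) - (-25*30 + 0) = 48 - (-25*30 + 0) = 48 - (-750 + 0) = 48 - 1*(-750) = 48 + 750 = 798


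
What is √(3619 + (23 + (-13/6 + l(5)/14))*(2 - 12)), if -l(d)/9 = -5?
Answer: √1489929/21 ≈ 58.125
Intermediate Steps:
l(d) = 45 (l(d) = -9*(-5) = 45)
√(3619 + (23 + (-13/6 + l(5)/14))*(2 - 12)) = √(3619 + (23 + (-13/6 + 45/14))*(2 - 12)) = √(3619 + (23 + (-13*⅙ + 45*(1/14)))*(-10)) = √(3619 + (23 + (-13/6 + 45/14))*(-10)) = √(3619 + (23 + 22/21)*(-10)) = √(3619 + (505/21)*(-10)) = √(3619 - 5050/21) = √(70949/21) = √1489929/21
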